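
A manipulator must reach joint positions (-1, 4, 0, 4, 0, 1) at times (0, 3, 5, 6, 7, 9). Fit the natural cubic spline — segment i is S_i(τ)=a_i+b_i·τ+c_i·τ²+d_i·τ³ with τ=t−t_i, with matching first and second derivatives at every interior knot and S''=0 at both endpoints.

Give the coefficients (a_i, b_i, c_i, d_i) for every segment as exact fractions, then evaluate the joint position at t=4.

Δ: Δ0=5/3, Δ1=-2, Δ2=4, Δ3=-4, Δ4=1/2
row 1: diag=10, rhs=-22; c'=1/5, d'=-11/5
row 2: denom=6−2·1/5=28/5; d'=(36−2·-11/5)/(28/5)=101/14
row 3: denom=4−1·5/28=107/28; d'=(-48−1·101/14)/(107/28)=-1546/107
row 4: denom=6−1·28/107=614/107; d'=(27−1·-1546/107)/(614/107)=4435/614
back: M4=4435/614
back: M3=-1546/107−28/107·4435/614=-5016/307
back: M2=101/14−5/28·-5016/307=6221/614
back: M1=-11/5−1/5·6221/614=-2595/614
M: M0=0, M1=-2595/614, M2=6221/614, M3=-5016/307, M4=4435/614, M5=0
seg 0: a=-1, c=M0/2=0, d=(M1−M0)/(6·3)=-865/3684, b=Δ0−h0·(2M0+M1)/6=13925/3684
seg 1: a=4, c=M1/2=-2595/1228, d=(M2−M1)/(6·2)=1102/921, b=Δ1−h1·(2M1+M2)/6=-4715/1842
seg 2: a=0, c=M2/2=6221/1228, d=(M3−M2)/(6·1)=-16253/3684, b=Δ2−h2·(2M2+M3)/6=6163/1842
seg 3: a=4, c=M3/2=-2508/307, d=(M4−M3)/(6·1)=14467/3684, b=Δ3−h3·(2M3+M4)/6=893/3684
seg 4: a=0, c=M4/2=4435/1228, d=(M5−M4)/(6·2)=-4435/7368, b=Δ4−h4·(2M4+M5)/6=-7949/1842
t_q=4 → seg 1, τ=1; S=4+-4715/1842·τ+-2595/1228·τ²+1102/921·τ³=643/1228

  seg 0: a=-1 b=13925/3684 c=0 d=-865/3684
  seg 1: a=4 b=-4715/1842 c=-2595/1228 d=1102/921
  seg 2: a=0 b=6163/1842 c=6221/1228 d=-16253/3684
  seg 3: a=4 b=893/3684 c=-2508/307 d=14467/3684
  seg 4: a=0 b=-7949/1842 c=4435/1228 d=-4435/7368
S(4) = 643/1228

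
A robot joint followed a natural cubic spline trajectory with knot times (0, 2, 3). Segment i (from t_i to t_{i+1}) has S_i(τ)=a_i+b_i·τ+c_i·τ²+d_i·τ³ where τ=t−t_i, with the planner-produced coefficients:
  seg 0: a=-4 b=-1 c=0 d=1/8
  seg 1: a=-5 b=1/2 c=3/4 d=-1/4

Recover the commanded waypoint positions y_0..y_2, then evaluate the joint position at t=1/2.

y_0 = S_0(0) = a_0 = -4
y_1 = S_1(0) = a_1 = -5
y_2 = S_1(1) = -4
t_q=1/2 is in segment 0 (τ=1/2); S_0(τ)=-287/64

y_0=-4 y_1=-5 y_2=-4
S(1/2) = -287/64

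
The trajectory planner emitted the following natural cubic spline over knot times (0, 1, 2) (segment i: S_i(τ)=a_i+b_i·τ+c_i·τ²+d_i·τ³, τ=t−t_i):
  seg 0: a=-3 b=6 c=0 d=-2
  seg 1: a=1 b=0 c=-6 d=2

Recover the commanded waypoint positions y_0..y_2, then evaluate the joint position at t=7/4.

y_0 = S_0(0) = a_0 = -3
y_1 = S_1(0) = a_1 = 1
y_2 = S_1(1) = -3
t_q=7/4 is in segment 1 (τ=3/4); S_1(τ)=-49/32

y_0=-3 y_1=1 y_2=-3
S(7/4) = -49/32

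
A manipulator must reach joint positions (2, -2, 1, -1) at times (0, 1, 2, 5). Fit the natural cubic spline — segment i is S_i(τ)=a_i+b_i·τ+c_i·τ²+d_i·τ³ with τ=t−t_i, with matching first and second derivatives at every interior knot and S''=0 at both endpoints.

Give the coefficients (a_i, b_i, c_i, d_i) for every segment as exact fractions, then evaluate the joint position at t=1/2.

  seg 0: a=2 b=-551/93 c=0 d=179/93
  seg 1: a=-2 b=-14/93 c=179/31 d=-244/93
  seg 2: a=1 b=328/93 c=-65/31 d=65/279
S(1/2) = -179/248

Δ: Δ0=-4, Δ1=3, Δ2=-2/3
row 1: diag=4, rhs=42; c'=1/4, d'=21/2
row 2: denom=8−1·1/4=31/4; d'=(-22−1·21/2)/(31/4)=-130/31
back: M2=-130/31
back: M1=21/2−1/4·-130/31=358/31
M: M0=0, M1=358/31, M2=-130/31, M3=0
seg 0: a=2, c=M0/2=0, d=(M1−M0)/(6·1)=179/93, b=Δ0−h0·(2M0+M1)/6=-551/93
seg 1: a=-2, c=M1/2=179/31, d=(M2−M1)/(6·1)=-244/93, b=Δ1−h1·(2M1+M2)/6=-14/93
seg 2: a=1, c=M2/2=-65/31, d=(M3−M2)/(6·3)=65/279, b=Δ2−h2·(2M2+M3)/6=328/93
t_q=1/2 → seg 0, τ=1/2; S=2+-551/93·τ+0·τ²+179/93·τ³=-179/248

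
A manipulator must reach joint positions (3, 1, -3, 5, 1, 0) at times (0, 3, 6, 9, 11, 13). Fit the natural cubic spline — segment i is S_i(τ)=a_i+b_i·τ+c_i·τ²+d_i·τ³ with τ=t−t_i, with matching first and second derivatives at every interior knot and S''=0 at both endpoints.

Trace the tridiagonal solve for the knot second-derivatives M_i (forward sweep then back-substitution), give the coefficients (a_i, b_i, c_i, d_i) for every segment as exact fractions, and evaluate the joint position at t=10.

Δ: Δ0=-2/3, Δ1=-4/3, Δ2=8/3, Δ3=-2, Δ4=-1/2
row 1: diag=12, rhs=-4; c'=1/4, d'=-1/3
row 2: denom=12−3·1/4=45/4; d'=(24−3·-1/3)/(45/4)=20/9
row 3: denom=10−3·4/15=46/5; d'=(-28−3·20/9)/(46/5)=-260/69
row 4: denom=8−2·5/23=174/23; d'=(9−2·-260/69)/(174/23)=1141/522
back: M4=1141/522
back: M3=-260/69−5/23·1141/522=-2215/522
back: M2=20/9−4/15·-2215/522=2626/783
back: M1=-1/3−1/4·2626/783=-1835/1566
M: M0=0, M1=-1835/1566, M2=2626/783, M3=-2215/522, M4=1141/522, M5=0
seg 0: a=3, c=M0/2=0, d=(M1−M0)/(6·3)=-1835/28188, b=Δ0−h0·(2M0+M1)/6=-253/3132
seg 1: a=1, c=M1/2=-1835/3132, d=(M2−M1)/(6·3)=7087/28188, b=Δ1−h1·(2M1+M2)/6=-2879/1566
seg 2: a=-3, c=M2/2=1313/783, d=(M3−M2)/(6·3)=-11897/28188, b=Δ2−h2·(2M2+M3)/6=4493/3132
seg 3: a=5, c=M3/2=-2215/1044, d=(M4−M3)/(6·2)=839/1566, b=Δ3−h3·(2M3+M4)/6=157/1566
seg 4: a=1, c=M4/2=1141/1044, d=(M5−M4)/(6·2)=-1141/6264, b=Δ4−h4·(2M4+M5)/6=-3065/1566
t_q=10 → seg 3, τ=1; S=5+157/1566·τ+-2215/1044·τ²+839/1566·τ³=1223/348

  seg 0: a=3 b=-253/3132 c=0 d=-1835/28188
  seg 1: a=1 b=-2879/1566 c=-1835/3132 d=7087/28188
  seg 2: a=-3 b=4493/3132 c=1313/783 d=-11897/28188
  seg 3: a=5 b=157/1566 c=-2215/1044 d=839/1566
  seg 4: a=1 b=-3065/1566 c=1141/1044 d=-1141/6264
S(10) = 1223/348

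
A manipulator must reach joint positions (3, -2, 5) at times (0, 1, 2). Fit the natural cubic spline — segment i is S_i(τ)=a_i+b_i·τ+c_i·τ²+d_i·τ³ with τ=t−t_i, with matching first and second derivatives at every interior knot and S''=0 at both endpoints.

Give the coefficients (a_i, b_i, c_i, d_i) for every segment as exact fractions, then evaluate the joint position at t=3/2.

  seg 0: a=3 b=-8 c=0 d=3
  seg 1: a=-2 b=1 c=9 d=-3
S(3/2) = 3/8

Δ: Δ0=-5, Δ1=7
row 1: diag=4, rhs=72; c'=1/4, d'=18
back: M1=18
M: M0=0, M1=18, M2=0
seg 0: a=3, c=M0/2=0, d=(M1−M0)/(6·1)=3, b=Δ0−h0·(2M0+M1)/6=-8
seg 1: a=-2, c=M1/2=9, d=(M2−M1)/(6·1)=-3, b=Δ1−h1·(2M1+M2)/6=1
t_q=3/2 → seg 1, τ=1/2; S=-2+1·τ+9·τ²+-3·τ³=3/8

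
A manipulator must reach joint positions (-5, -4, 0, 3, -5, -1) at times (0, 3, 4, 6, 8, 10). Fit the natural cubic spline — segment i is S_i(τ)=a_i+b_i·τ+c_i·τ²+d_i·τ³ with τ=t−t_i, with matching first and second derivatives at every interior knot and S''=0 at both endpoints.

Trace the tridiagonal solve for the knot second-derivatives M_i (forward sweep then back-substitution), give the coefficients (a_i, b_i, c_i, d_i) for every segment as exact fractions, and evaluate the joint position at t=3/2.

Δ: Δ0=1/3, Δ1=4, Δ2=3/2, Δ3=-4, Δ4=2
row 1: diag=8, rhs=22; c'=1/8, d'=11/4
row 2: denom=6−1·1/8=47/8; d'=(-15−1·11/4)/(47/8)=-142/47
row 3: denom=8−2·16/47=344/47; d'=(-33−2·-142/47)/(344/47)=-1267/344
row 4: denom=8−2·47/172=641/86; d'=(36−2·-1267/344)/(641/86)=7459/1282
back: M4=7459/1282
back: M3=-1267/344−47/172·7459/1282=-3380/641
back: M2=-142/47−16/47·-3380/641=-786/641
back: M1=11/4−1/8·-786/641=1861/641
M: M0=0, M1=1861/641, M2=-786/641, M3=-3380/641, M4=7459/1282, M5=0
seg 0: a=-5, c=M0/2=0, d=(M1−M0)/(6·3)=1861/11538, b=Δ0−h0·(2M0+M1)/6=-4301/3846
seg 1: a=-4, c=M1/2=1861/1282, d=(M2−M1)/(6·1)=-2647/3846, b=Δ1−h1·(2M1+M2)/6=6224/1923
seg 2: a=0, c=M2/2=-393/641, d=(M3−M2)/(6·2)=-1297/3846, b=Δ2−h2·(2M2+M3)/6=15673/3846
seg 3: a=3, c=M3/2=-1690/641, d=(M4−M3)/(6·2)=14219/15384, b=Δ3−h3·(2M3+M4)/6=-9323/3846
seg 4: a=-5, c=M4/2=7459/2564, d=(M5−M4)/(6·2)=-7459/15384, b=Δ4−h4·(2M4+M5)/6=-3613/1923
t_q=3/2 → seg 0, τ=3/2; S=-5+-4301/3846·τ+0·τ²+1861/11538·τ³=-62901/10256

  seg 0: a=-5 b=-4301/3846 c=0 d=1861/11538
  seg 1: a=-4 b=6224/1923 c=1861/1282 d=-2647/3846
  seg 2: a=0 b=15673/3846 c=-393/641 d=-1297/3846
  seg 3: a=3 b=-9323/3846 c=-1690/641 d=14219/15384
  seg 4: a=-5 b=-3613/1923 c=7459/2564 d=-7459/15384
S(3/2) = -62901/10256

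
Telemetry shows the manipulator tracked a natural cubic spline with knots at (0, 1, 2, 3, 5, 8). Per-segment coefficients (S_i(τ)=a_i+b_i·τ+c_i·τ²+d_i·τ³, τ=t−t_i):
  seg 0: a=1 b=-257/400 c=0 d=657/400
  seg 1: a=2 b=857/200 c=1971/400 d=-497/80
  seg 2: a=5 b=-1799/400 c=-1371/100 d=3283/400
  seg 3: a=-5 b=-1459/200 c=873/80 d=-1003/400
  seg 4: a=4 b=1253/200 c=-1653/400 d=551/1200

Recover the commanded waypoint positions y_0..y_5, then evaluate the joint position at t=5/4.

y_0 = S_0(0) = a_0 = 1
y_1 = S_1(0) = a_1 = 2
y_2 = S_2(0) = a_2 = 5
y_3 = S_3(0) = a_3 = -5
y_4 = S_4(0) = a_4 = 4
y_5 = S_4(3) = -2
t_q=5/4 is in segment 1 (τ=1/4); S_1(τ)=84023/25600

y_0=1 y_1=2 y_2=5 y_3=-5 y_4=4 y_5=-2
S(5/4) = 84023/25600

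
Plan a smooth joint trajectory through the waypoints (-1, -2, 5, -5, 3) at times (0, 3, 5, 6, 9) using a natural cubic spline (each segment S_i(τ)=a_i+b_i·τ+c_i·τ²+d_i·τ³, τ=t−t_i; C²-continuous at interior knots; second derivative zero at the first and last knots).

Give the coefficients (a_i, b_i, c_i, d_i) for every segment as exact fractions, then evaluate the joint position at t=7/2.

Δ: Δ0=-1/3, Δ1=7/2, Δ2=-10, Δ3=8/3
row 1: diag=10, rhs=23; c'=1/5, d'=23/10
row 2: denom=6−2·1/5=28/5; d'=(-81−2·23/10)/(28/5)=-107/7
row 3: denom=8−1·5/28=219/28; d'=(76−1·-107/7)/(219/28)=852/73
back: M3=852/73
back: M2=-107/7−5/28·852/73=-1268/73
back: M1=23/10−1/5·-1268/73=843/146
M: M0=0, M1=843/146, M2=-1268/73, M3=852/73, M4=0
seg 0: a=-1, c=M0/2=0, d=(M1−M0)/(6·3)=281/876, b=Δ0−h0·(2M0+M1)/6=-2821/876
seg 1: a=-2, c=M1/2=843/292, d=(M2−M1)/(6·2)=-3379/1752, b=Δ1−h1·(2M1+M2)/6=2383/438
seg 2: a=5, c=M2/2=-634/73, d=(M3−M2)/(6·1)=1060/219, b=Δ2−h2·(2M2+M3)/6=-1348/219
seg 3: a=-5, c=M3/2=426/73, d=(M4−M3)/(6·3)=-142/219, b=Δ3−h3·(2M3+M4)/6=-1972/219
t_q=7/2 → seg 1, τ=1/2; S=-2+2383/438·τ+843/292·τ²+-3379/1752·τ³=5611/4672

  seg 0: a=-1 b=-2821/876 c=0 d=281/876
  seg 1: a=-2 b=2383/438 c=843/292 d=-3379/1752
  seg 2: a=5 b=-1348/219 c=-634/73 d=1060/219
  seg 3: a=-5 b=-1972/219 c=426/73 d=-142/219
S(7/2) = 5611/4672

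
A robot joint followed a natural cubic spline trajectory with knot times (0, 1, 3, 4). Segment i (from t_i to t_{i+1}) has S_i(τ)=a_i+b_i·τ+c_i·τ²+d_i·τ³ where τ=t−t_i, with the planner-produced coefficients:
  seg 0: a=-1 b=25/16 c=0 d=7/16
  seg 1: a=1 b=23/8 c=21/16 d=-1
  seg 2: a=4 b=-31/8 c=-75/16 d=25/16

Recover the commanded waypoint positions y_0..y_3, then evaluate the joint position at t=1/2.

y_0 = S_0(0) = a_0 = -1
y_1 = S_1(0) = a_1 = 1
y_2 = S_2(0) = a_2 = 4
y_3 = S_2(1) = -3
t_q=1/2 is in segment 0 (τ=1/2); S_0(τ)=-21/128

y_0=-1 y_1=1 y_2=4 y_3=-3
S(1/2) = -21/128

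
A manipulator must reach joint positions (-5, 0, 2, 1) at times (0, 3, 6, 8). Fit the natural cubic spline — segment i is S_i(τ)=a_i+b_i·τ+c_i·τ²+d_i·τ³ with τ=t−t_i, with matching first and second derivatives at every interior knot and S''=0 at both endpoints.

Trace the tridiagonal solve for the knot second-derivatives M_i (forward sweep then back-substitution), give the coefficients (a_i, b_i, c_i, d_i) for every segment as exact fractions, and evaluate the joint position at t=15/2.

Δ: Δ0=5/3, Δ1=2/3, Δ2=-1/2
row 1: diag=12, rhs=-6; c'=1/4, d'=-1/2
row 2: denom=10−3·1/4=37/4; d'=(-7−3·-1/2)/(37/4)=-22/37
back: M2=-22/37
back: M1=-1/2−1/4·-22/37=-13/37
M: M0=0, M1=-13/37, M2=-22/37, M3=0
seg 0: a=-5, c=M0/2=0, d=(M1−M0)/(6·3)=-13/666, b=Δ0−h0·(2M0+M1)/6=409/222
seg 1: a=0, c=M1/2=-13/74, d=(M2−M1)/(6·3)=-1/74, b=Δ1−h1·(2M1+M2)/6=146/111
seg 2: a=2, c=M2/2=-11/37, d=(M3−M2)/(6·2)=11/222, b=Δ2−h2·(2M2+M3)/6=-23/222
t_q=15/2 → seg 2, τ=3/2; S=2+-23/222·τ+-11/37·τ²+11/222·τ³=795/592

  seg 0: a=-5 b=409/222 c=0 d=-13/666
  seg 1: a=0 b=146/111 c=-13/74 d=-1/74
  seg 2: a=2 b=-23/222 c=-11/37 d=11/222
S(15/2) = 795/592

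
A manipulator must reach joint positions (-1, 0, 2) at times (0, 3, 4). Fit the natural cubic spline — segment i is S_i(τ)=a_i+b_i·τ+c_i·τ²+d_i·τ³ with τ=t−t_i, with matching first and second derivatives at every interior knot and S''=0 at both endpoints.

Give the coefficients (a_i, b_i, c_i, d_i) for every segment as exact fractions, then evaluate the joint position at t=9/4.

  seg 0: a=-1 b=-7/24 c=0 d=5/72
  seg 1: a=0 b=19/12 c=5/8 d=-5/24
S(9/4) = -443/512

Δ: Δ0=1/3, Δ1=2
row 1: diag=8, rhs=10; c'=1/8, d'=5/4
back: M1=5/4
M: M0=0, M1=5/4, M2=0
seg 0: a=-1, c=M0/2=0, d=(M1−M0)/(6·3)=5/72, b=Δ0−h0·(2M0+M1)/6=-7/24
seg 1: a=0, c=M1/2=5/8, d=(M2−M1)/(6·1)=-5/24, b=Δ1−h1·(2M1+M2)/6=19/12
t_q=9/4 → seg 0, τ=9/4; S=-1+-7/24·τ+0·τ²+5/72·τ³=-443/512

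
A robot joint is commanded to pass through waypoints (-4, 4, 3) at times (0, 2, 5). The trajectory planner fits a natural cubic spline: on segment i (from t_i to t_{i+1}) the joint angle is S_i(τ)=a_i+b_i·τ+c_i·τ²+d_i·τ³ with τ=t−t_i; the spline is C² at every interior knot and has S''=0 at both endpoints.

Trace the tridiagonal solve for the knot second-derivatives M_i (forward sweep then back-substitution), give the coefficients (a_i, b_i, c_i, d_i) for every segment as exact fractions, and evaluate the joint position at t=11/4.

  seg 0: a=-4 b=73/15 c=0 d=-13/60
  seg 1: a=4 b=34/15 c=-13/10 d=13/90
S(11/4) = 3219/640

Δ: Δ0=4, Δ1=-1/3
row 1: diag=10, rhs=-26; c'=3/10, d'=-13/5
back: M1=-13/5
M: M0=0, M1=-13/5, M2=0
seg 0: a=-4, c=M0/2=0, d=(M1−M0)/(6·2)=-13/60, b=Δ0−h0·(2M0+M1)/6=73/15
seg 1: a=4, c=M1/2=-13/10, d=(M2−M1)/(6·3)=13/90, b=Δ1−h1·(2M1+M2)/6=34/15
t_q=11/4 → seg 1, τ=3/4; S=4+34/15·τ+-13/10·τ²+13/90·τ³=3219/640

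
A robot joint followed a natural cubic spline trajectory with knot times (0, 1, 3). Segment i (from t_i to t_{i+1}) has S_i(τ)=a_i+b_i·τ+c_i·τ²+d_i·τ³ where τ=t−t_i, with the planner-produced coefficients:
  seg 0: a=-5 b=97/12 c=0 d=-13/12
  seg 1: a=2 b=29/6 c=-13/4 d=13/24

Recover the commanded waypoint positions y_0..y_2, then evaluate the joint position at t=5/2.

y_0=-5 y_1=2 y_2=3
S(5/2) = 241/64

y_0 = S_0(0) = a_0 = -5
y_1 = S_1(0) = a_1 = 2
y_2 = S_1(2) = 3
t_q=5/2 is in segment 1 (τ=3/2); S_1(τ)=241/64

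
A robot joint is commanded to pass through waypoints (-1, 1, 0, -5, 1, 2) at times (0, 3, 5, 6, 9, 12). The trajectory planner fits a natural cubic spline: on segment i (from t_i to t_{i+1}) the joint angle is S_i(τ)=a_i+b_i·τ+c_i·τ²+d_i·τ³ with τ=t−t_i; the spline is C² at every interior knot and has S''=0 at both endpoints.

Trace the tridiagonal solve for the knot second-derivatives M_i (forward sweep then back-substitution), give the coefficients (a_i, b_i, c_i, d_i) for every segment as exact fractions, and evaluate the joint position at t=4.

Δ: Δ0=2/3, Δ1=-1/2, Δ2=-5, Δ3=2, Δ4=1/3
row 1: diag=10, rhs=-7; c'=1/5, d'=-7/10
row 2: denom=6−2·1/5=28/5; d'=(-27−2·-7/10)/(28/5)=-32/7
row 3: denom=8−1·5/28=219/28; d'=(42−1·-32/7)/(219/28)=1304/219
row 4: denom=12−3·28/73=792/73; d'=(-10−3·1304/219)/(792/73)=-113/44
back: M4=-113/44
back: M3=1304/219−28/73·-113/44=229/33
back: M2=-32/7−5/28·229/33=-767/132
back: M1=-7/10−1/5·-767/132=61/132
M: M0=0, M1=61/132, M2=-767/132, M3=229/33, M4=-113/44, M5=0
seg 0: a=-1, c=M0/2=0, d=(M1−M0)/(6·3)=61/2376, b=Δ0−h0·(2M0+M1)/6=115/264
seg 1: a=1, c=M1/2=61/264, d=(M2−M1)/(6·2)=-23/44, b=Δ1−h1·(2M1+M2)/6=149/132
seg 2: a=0, c=M2/2=-767/264, d=(M3−M2)/(6·1)=17/8, b=Δ2−h2·(2M2+M3)/6=-557/132
seg 3: a=-5, c=M3/2=229/66, d=(M4−M3)/(6·3)=-1255/2376, b=Δ3−h3·(2M3+M4)/6=-965/264
seg 4: a=1, c=M4/2=-113/88, d=(M5−M4)/(6·3)=113/792, b=Δ4−h4·(2M4+M5)/6=383/132
t_q=4 → seg 1, τ=1; S=1+149/132·τ+61/264·τ²+-23/44·τ³=485/264

  seg 0: a=-1 b=115/264 c=0 d=61/2376
  seg 1: a=1 b=149/132 c=61/264 d=-23/44
  seg 2: a=0 b=-557/132 c=-767/264 d=17/8
  seg 3: a=-5 b=-965/264 c=229/66 d=-1255/2376
  seg 4: a=1 b=383/132 c=-113/88 d=113/792
S(4) = 485/264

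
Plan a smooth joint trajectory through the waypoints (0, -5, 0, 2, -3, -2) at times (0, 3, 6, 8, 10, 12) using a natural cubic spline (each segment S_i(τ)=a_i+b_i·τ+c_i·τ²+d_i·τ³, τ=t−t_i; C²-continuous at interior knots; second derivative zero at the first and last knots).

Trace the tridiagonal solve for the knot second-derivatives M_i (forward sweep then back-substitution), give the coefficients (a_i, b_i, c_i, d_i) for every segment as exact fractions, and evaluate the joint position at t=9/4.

Δ: Δ0=-5/3, Δ1=5/3, Δ2=1, Δ3=-5/2, Δ4=1/2
row 1: diag=12, rhs=20; c'=1/4, d'=5/3
row 2: denom=10−3·1/4=37/4; d'=(-4−3·5/3)/(37/4)=-36/37
row 3: denom=8−2·8/37=280/37; d'=(-21−2·-36/37)/(280/37)=-141/56
row 4: denom=8−2·37/140=523/70; d'=(18−2·-141/56)/(523/70)=3225/1046
back: M4=3225/1046
back: M3=-141/56−37/140·3225/1046=-1743/523
back: M2=-36/37−8/37·-1743/523=-132/523
back: M1=5/3−1/4·-132/523=2714/1569
M: M0=0, M1=2714/1569, M2=-132/523, M3=-1743/523, M4=3225/1046, M5=0
seg 0: a=0, c=M0/2=0, d=(M1−M0)/(6·3)=1357/14121, b=Δ0−h0·(2M0+M1)/6=-1324/523
seg 1: a=-5, c=M1/2=1357/1569, d=(M2−M1)/(6·3)=-1555/14121, b=Δ1−h1·(2M1+M2)/6=33/523
seg 2: a=0, c=M2/2=-66/523, d=(M3−M2)/(6·2)=-537/2092, b=Δ2−h2·(2M2+M3)/6=1192/523
seg 3: a=2, c=M3/2=-1743/1046, d=(M4−M3)/(6·2)=2237/4184, b=Δ3−h3·(2M3+M4)/6=-683/523
seg 4: a=-3, c=M4/2=3225/2092, d=(M5−M4)/(6·2)=-1075/4184, b=Δ4−h4·(2M4+M5)/6=-1627/1046
t_q=9/4 → seg 0, τ=9/4; S=0+-1324/523·τ+0·τ²+1357/14121·τ³=-154017/33472

  seg 0: a=0 b=-1324/523 c=0 d=1357/14121
  seg 1: a=-5 b=33/523 c=1357/1569 d=-1555/14121
  seg 2: a=0 b=1192/523 c=-66/523 d=-537/2092
  seg 3: a=2 b=-683/523 c=-1743/1046 d=2237/4184
  seg 4: a=-3 b=-1627/1046 c=3225/2092 d=-1075/4184
S(9/4) = -154017/33472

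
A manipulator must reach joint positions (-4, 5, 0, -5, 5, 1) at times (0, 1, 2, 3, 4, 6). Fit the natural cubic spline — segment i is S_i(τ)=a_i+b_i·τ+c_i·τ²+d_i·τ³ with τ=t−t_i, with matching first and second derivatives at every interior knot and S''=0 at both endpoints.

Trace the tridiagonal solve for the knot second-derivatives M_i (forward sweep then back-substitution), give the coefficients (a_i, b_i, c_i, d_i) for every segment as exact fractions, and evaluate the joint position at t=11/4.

Δ: Δ0=9, Δ1=-5, Δ2=-5, Δ3=10, Δ4=-2
row 1: diag=4, rhs=-84; c'=1/4, d'=-21
row 2: denom=4−1·1/4=15/4; d'=(0−1·-21)/(15/4)=28/5
row 3: denom=4−1·4/15=56/15; d'=(90−1·28/5)/(56/15)=633/28
row 4: denom=6−1·15/56=321/56; d'=(-72−1·633/28)/(321/56)=-1766/107
back: M4=-1766/107
back: M3=633/28−15/56·-1766/107=2892/107
back: M2=28/5−4/15·2892/107=-172/107
back: M1=-21−1/4·-172/107=-2204/107
M: M0=0, M1=-2204/107, M2=-172/107, M3=2892/107, M4=-1766/107, M5=0
seg 0: a=-4, c=M0/2=0, d=(M1−M0)/(6·1)=-1102/321, b=Δ0−h0·(2M0+M1)/6=3991/321
seg 1: a=5, c=M1/2=-1102/107, d=(M2−M1)/(6·1)=1016/321, b=Δ1−h1·(2M1+M2)/6=685/321
seg 2: a=0, c=M2/2=-86/107, d=(M3−M2)/(6·1)=1532/321, b=Δ2−h2·(2M2+M3)/6=-2879/321
seg 3: a=-5, c=M3/2=1446/107, d=(M4−M3)/(6·1)=-2329/321, b=Δ3−h3·(2M3+M4)/6=1201/321
seg 4: a=5, c=M4/2=-883/107, d=(M5−M4)/(6·2)=883/642, b=Δ4−h4·(2M4+M5)/6=2890/321
t_q=11/4 → seg 2, τ=3/4; S=0+-2879/321·τ+-86/107·τ²+1532/321·τ³=-8843/1712

  seg 0: a=-4 b=3991/321 c=0 d=-1102/321
  seg 1: a=5 b=685/321 c=-1102/107 d=1016/321
  seg 2: a=0 b=-2879/321 c=-86/107 d=1532/321
  seg 3: a=-5 b=1201/321 c=1446/107 d=-2329/321
  seg 4: a=5 b=2890/321 c=-883/107 d=883/642
S(11/4) = -8843/1712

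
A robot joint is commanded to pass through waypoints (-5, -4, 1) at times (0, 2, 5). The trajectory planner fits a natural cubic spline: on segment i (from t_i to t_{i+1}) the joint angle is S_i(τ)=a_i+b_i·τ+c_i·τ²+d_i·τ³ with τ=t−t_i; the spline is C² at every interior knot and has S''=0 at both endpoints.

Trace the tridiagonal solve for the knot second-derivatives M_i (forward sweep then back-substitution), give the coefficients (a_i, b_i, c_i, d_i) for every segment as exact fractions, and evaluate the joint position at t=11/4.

Δ: Δ0=1/2, Δ1=5/3
row 1: diag=10, rhs=7; c'=3/10, d'=7/10
back: M1=7/10
M: M0=0, M1=7/10, M2=0
seg 0: a=-5, c=M0/2=0, d=(M1−M0)/(6·2)=7/120, b=Δ0−h0·(2M0+M1)/6=4/15
seg 1: a=-4, c=M1/2=7/20, d=(M2−M1)/(6·3)=-7/180, b=Δ1−h1·(2M1+M2)/6=29/30
t_q=11/4 → seg 1, τ=3/4; S=-4+29/30·τ+7/20·τ²+-7/180·τ³=-3961/1280

  seg 0: a=-5 b=4/15 c=0 d=7/120
  seg 1: a=-4 b=29/30 c=7/20 d=-7/180
S(11/4) = -3961/1280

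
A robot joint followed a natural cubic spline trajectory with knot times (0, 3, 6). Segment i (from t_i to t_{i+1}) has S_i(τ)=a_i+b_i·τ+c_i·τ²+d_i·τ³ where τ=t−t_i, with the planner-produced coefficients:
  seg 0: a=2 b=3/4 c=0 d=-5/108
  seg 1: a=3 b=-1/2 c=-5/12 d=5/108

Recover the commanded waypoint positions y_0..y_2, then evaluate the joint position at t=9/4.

y_0 = S_0(0) = a_0 = 2
y_1 = S_1(0) = a_1 = 3
y_2 = S_1(3) = -1
t_q=9/4 is in segment 0 (τ=9/4); S_0(τ)=809/256

y_0=2 y_1=3 y_2=-1
S(9/4) = 809/256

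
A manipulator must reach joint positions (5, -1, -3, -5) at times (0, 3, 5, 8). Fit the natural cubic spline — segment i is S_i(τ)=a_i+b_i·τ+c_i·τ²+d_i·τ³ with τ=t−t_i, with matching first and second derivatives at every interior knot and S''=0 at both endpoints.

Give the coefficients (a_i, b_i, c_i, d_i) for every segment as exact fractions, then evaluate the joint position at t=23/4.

Δ: Δ0=-2, Δ1=-1, Δ2=-2/3
row 1: diag=10, rhs=6; c'=1/5, d'=3/5
row 2: denom=10−2·1/5=48/5; d'=(2−2·3/5)/(48/5)=1/12
back: M2=1/12
back: M1=3/5−1/5·1/12=7/12
M: M0=0, M1=7/12, M2=1/12, M3=0
seg 0: a=5, c=M0/2=0, d=(M1−M0)/(6·3)=7/216, b=Δ0−h0·(2M0+M1)/6=-55/24
seg 1: a=-1, c=M1/2=7/24, d=(M2−M1)/(6·2)=-1/24, b=Δ1−h1·(2M1+M2)/6=-17/12
seg 2: a=-3, c=M2/2=1/24, d=(M3−M2)/(6·3)=-1/216, b=Δ2−h2·(2M2+M3)/6=-3/4
t_q=23/4 → seg 2, τ=3/4; S=-3+-3/4·τ+1/24·τ²+-1/216·τ³=-1813/512

  seg 0: a=5 b=-55/24 c=0 d=7/216
  seg 1: a=-1 b=-17/12 c=7/24 d=-1/24
  seg 2: a=-3 b=-3/4 c=1/24 d=-1/216
S(23/4) = -1813/512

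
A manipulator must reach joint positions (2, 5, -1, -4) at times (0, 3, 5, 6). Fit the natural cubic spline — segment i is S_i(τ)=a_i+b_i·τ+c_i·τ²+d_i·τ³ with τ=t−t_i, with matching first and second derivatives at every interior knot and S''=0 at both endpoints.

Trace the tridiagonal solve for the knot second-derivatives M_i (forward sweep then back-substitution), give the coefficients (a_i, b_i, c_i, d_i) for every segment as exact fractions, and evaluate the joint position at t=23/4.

Δ: Δ0=1, Δ1=-3, Δ2=-3
row 1: diag=10, rhs=-24; c'=1/5, d'=-12/5
row 2: denom=6−2·1/5=28/5; d'=(0−2·-12/5)/(28/5)=6/7
back: M2=6/7
back: M1=-12/5−1/5·6/7=-18/7
M: M0=0, M1=-18/7, M2=6/7, M3=0
seg 0: a=2, c=M0/2=0, d=(M1−M0)/(6·3)=-1/7, b=Δ0−h0·(2M0+M1)/6=16/7
seg 1: a=5, c=M1/2=-9/7, d=(M2−M1)/(6·2)=2/7, b=Δ1−h1·(2M1+M2)/6=-11/7
seg 2: a=-1, c=M2/2=3/7, d=(M3−M2)/(6·1)=-1/7, b=Δ2−h2·(2M2+M3)/6=-23/7
t_q=23/4 → seg 2, τ=3/4; S=-1+-23/7·τ+3/7·τ²+-1/7·τ³=-1471/448

  seg 0: a=2 b=16/7 c=0 d=-1/7
  seg 1: a=5 b=-11/7 c=-9/7 d=2/7
  seg 2: a=-1 b=-23/7 c=3/7 d=-1/7
S(23/4) = -1471/448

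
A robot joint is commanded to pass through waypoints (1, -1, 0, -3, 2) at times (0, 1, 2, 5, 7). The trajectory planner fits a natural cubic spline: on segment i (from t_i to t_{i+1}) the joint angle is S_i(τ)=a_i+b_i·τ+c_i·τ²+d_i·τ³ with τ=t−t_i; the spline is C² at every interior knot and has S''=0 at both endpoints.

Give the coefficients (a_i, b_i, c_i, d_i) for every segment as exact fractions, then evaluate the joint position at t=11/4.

  seg 0: a=1 b=-1583/548 c=0 d=487/548
  seg 1: a=-1 b=-61/274 c=1461/548 d=-791/548
  seg 2: a=0 b=427/548 c=-228/137 d=587/1644
  seg 3: a=-3 b=119/274 c=849/548 d=-283/1096
S(11/4) = -7053/35072

Δ: Δ0=-2, Δ1=1, Δ2=-1, Δ3=5/2
row 1: diag=4, rhs=18; c'=1/4, d'=9/2
row 2: denom=8−1·1/4=31/4; d'=(-12−1·9/2)/(31/4)=-66/31
row 3: denom=10−3·12/31=274/31; d'=(21−3·-66/31)/(274/31)=849/274
back: M3=849/274
back: M2=-66/31−12/31·849/274=-456/137
back: M1=9/2−1/4·-456/137=1461/274
M: M0=0, M1=1461/274, M2=-456/137, M3=849/274, M4=0
seg 0: a=1, c=M0/2=0, d=(M1−M0)/(6·1)=487/548, b=Δ0−h0·(2M0+M1)/6=-1583/548
seg 1: a=-1, c=M1/2=1461/548, d=(M2−M1)/(6·1)=-791/548, b=Δ1−h1·(2M1+M2)/6=-61/274
seg 2: a=0, c=M2/2=-228/137, d=(M3−M2)/(6·3)=587/1644, b=Δ2−h2·(2M2+M3)/6=427/548
seg 3: a=-3, c=M3/2=849/548, d=(M4−M3)/(6·2)=-283/1096, b=Δ3−h3·(2M3+M4)/6=119/274
t_q=11/4 → seg 2, τ=3/4; S=0+427/548·τ+-228/137·τ²+587/1644·τ³=-7053/35072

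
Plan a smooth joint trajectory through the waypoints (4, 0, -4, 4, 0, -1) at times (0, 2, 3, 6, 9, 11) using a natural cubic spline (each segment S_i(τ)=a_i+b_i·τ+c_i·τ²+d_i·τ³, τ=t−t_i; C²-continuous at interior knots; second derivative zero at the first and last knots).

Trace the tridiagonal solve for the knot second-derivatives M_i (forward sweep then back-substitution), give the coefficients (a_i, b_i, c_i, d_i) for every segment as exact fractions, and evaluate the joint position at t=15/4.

Δ: Δ0=-2, Δ1=-4, Δ2=8/3, Δ3=-4/3, Δ4=-1/2
row 1: diag=6, rhs=-12; c'=1/6, d'=-2
row 2: denom=8−1·1/6=47/6; d'=(40−1·-2)/(47/6)=252/47
row 3: denom=12−3·18/47=510/47; d'=(-24−3·252/47)/(510/47)=-314/85
row 4: denom=10−3·47/170=1559/170; d'=(5−3·-314/85)/(1559/170)=2734/1559
back: M4=2734/1559
back: M3=-314/85−47/170·2734/1559=-6515/1559
back: M2=252/47−18/47·-6515/1559=10854/1559
back: M1=-2−1/6·10854/1559=-4927/1559
M: M0=0, M1=-4927/1559, M2=10854/1559, M3=-6515/1559, M4=2734/1559, M5=0
seg 0: a=4, c=M0/2=0, d=(M1−M0)/(6·2)=-4927/18708, b=Δ0−h0·(2M0+M1)/6=-4427/4677
seg 1: a=0, c=M1/2=-4927/3118, d=(M2−M1)/(6·1)=15781/9354, b=Δ1−h1·(2M1+M2)/6=-19208/4677
seg 2: a=-4, c=M2/2=5427/1559, d=(M3−M2)/(6·3)=-17369/28062, b=Δ2−h2·(2M2+M3)/6=-20635/9354
seg 3: a=4, c=M3/2=-6515/3118, d=(M4−M3)/(6·3)=3083/9354, b=Δ3−h3·(2M3+M4)/6=9208/4677
seg 4: a=0, c=M4/2=1367/1559, d=(M5−M4)/(6·2)=-1367/9354, b=Δ4−h4·(2M4+M5)/6=-15613/9354
t_q=15/4 → seg 2, τ=3/4; S=-4+-20635/9354·τ+5427/1559·τ²+-17369/28062·τ³=-789731/199552

  seg 0: a=4 b=-4427/4677 c=0 d=-4927/18708
  seg 1: a=0 b=-19208/4677 c=-4927/3118 d=15781/9354
  seg 2: a=-4 b=-20635/9354 c=5427/1559 d=-17369/28062
  seg 3: a=4 b=9208/4677 c=-6515/3118 d=3083/9354
  seg 4: a=0 b=-15613/9354 c=1367/1559 d=-1367/9354
S(15/4) = -789731/199552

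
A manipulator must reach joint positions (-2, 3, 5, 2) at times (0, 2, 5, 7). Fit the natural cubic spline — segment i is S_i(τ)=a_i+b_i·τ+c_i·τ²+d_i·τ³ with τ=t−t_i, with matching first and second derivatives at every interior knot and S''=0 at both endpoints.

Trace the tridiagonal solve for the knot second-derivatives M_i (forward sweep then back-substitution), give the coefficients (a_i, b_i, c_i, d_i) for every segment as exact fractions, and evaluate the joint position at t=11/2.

Δ: Δ0=5/2, Δ1=2/3, Δ2=-3/2
row 1: diag=10, rhs=-11; c'=3/10, d'=-11/10
row 2: denom=10−3·3/10=91/10; d'=(-13−3·-11/10)/(91/10)=-97/91
back: M2=-97/91
back: M1=-11/10−3/10·-97/91=-71/91
M: M0=0, M1=-71/91, M2=-97/91, M3=0
seg 0: a=-2, c=M0/2=0, d=(M1−M0)/(6·2)=-71/1092, b=Δ0−h0·(2M0+M1)/6=1507/546
seg 1: a=3, c=M1/2=-71/182, d=(M2−M1)/(6·3)=-1/63, b=Δ1−h1·(2M1+M2)/6=1081/546
seg 2: a=5, c=M2/2=-97/182, d=(M3−M2)/(6·2)=97/1092, b=Δ2−h2·(2M2+M3)/6=-431/546
t_q=11/2 → seg 2, τ=1/2; S=5+-431/546·τ+-97/182·τ²+97/1092·τ³=1865/416

  seg 0: a=-2 b=1507/546 c=0 d=-71/1092
  seg 1: a=3 b=1081/546 c=-71/182 d=-1/63
  seg 2: a=5 b=-431/546 c=-97/182 d=97/1092
S(11/2) = 1865/416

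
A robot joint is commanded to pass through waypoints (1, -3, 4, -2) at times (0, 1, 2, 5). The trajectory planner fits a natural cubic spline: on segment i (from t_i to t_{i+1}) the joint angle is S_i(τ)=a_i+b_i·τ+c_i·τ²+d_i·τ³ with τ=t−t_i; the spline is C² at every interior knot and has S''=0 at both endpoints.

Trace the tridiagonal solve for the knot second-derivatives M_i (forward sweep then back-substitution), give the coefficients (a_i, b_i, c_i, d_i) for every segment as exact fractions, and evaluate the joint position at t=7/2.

  seg 0: a=1 b=-221/31 c=0 d=97/31
  seg 1: a=-3 b=70/31 c=291/31 d=-144/31
  seg 2: a=4 b=220/31 c=-141/31 d=47/93
S(7/2) = 1517/248

Δ: Δ0=-4, Δ1=7, Δ2=-2
row 1: diag=4, rhs=66; c'=1/4, d'=33/2
row 2: denom=8−1·1/4=31/4; d'=(-54−1·33/2)/(31/4)=-282/31
back: M2=-282/31
back: M1=33/2−1/4·-282/31=582/31
M: M0=0, M1=582/31, M2=-282/31, M3=0
seg 0: a=1, c=M0/2=0, d=(M1−M0)/(6·1)=97/31, b=Δ0−h0·(2M0+M1)/6=-221/31
seg 1: a=-3, c=M1/2=291/31, d=(M2−M1)/(6·1)=-144/31, b=Δ1−h1·(2M1+M2)/6=70/31
seg 2: a=4, c=M2/2=-141/31, d=(M3−M2)/(6·3)=47/93, b=Δ2−h2·(2M2+M3)/6=220/31
t_q=7/2 → seg 2, τ=3/2; S=4+220/31·τ+-141/31·τ²+47/93·τ³=1517/248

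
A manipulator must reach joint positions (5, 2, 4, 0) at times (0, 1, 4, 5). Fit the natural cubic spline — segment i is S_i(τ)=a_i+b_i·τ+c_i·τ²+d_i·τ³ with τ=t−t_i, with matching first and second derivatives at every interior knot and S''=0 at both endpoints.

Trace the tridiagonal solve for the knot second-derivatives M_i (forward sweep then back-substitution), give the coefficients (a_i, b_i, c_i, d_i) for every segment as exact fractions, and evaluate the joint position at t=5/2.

Δ: Δ0=-3, Δ1=2/3, Δ2=-4
row 1: diag=8, rhs=22; c'=3/8, d'=11/4
row 2: denom=8−3·3/8=55/8; d'=(-28−3·11/4)/(55/8)=-58/11
back: M2=-58/11
back: M1=11/4−3/8·-58/11=52/11
M: M0=0, M1=52/11, M2=-58/11, M3=0
seg 0: a=5, c=M0/2=0, d=(M1−M0)/(6·1)=26/33, b=Δ0−h0·(2M0+M1)/6=-125/33
seg 1: a=2, c=M1/2=26/11, d=(M2−M1)/(6·3)=-5/9, b=Δ1−h1·(2M1+M2)/6=-47/33
seg 2: a=4, c=M2/2=-29/11, d=(M3−M2)/(6·1)=29/33, b=Δ2−h2·(2M2+M3)/6=-74/33
t_q=5/2 → seg 1, τ=3/2; S=2+-47/33·τ+26/11·τ²+-5/9·τ³=291/88

  seg 0: a=5 b=-125/33 c=0 d=26/33
  seg 1: a=2 b=-47/33 c=26/11 d=-5/9
  seg 2: a=4 b=-74/33 c=-29/11 d=29/33
S(5/2) = 291/88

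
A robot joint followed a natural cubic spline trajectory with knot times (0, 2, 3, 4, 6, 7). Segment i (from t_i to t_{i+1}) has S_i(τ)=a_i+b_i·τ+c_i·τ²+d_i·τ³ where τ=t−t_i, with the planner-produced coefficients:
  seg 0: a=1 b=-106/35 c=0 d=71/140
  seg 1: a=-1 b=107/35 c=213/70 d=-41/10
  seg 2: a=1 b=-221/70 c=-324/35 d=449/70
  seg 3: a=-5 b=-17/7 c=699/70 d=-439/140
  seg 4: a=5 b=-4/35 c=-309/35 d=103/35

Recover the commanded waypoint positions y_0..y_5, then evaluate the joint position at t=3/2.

y_0 = S_0(0) = a_0 = 1
y_1 = S_1(0) = a_1 = -1
y_2 = S_2(0) = a_2 = 1
y_3 = S_3(0) = a_3 = -5
y_4 = S_4(0) = a_4 = 5
y_5 = S_4(1) = -1
t_q=3/2 is in segment 0 (τ=3/2); S_0(τ)=-293/160

y_0=1 y_1=-1 y_2=1 y_3=-5 y_4=5 y_5=-1
S(3/2) = -293/160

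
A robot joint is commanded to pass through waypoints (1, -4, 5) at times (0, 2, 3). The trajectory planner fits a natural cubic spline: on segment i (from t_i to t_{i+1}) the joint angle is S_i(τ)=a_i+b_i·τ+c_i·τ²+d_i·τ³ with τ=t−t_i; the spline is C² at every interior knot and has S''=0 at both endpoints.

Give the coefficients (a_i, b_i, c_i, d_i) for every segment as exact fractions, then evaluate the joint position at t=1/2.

Δ: Δ0=-5/2, Δ1=9
row 1: diag=6, rhs=69; c'=1/6, d'=23/2
back: M1=23/2
M: M0=0, M1=23/2, M2=0
seg 0: a=1, c=M0/2=0, d=(M1−M0)/(6·2)=23/24, b=Δ0−h0·(2M0+M1)/6=-19/3
seg 1: a=-4, c=M1/2=23/4, d=(M2−M1)/(6·1)=-23/12, b=Δ1−h1·(2M1+M2)/6=31/6
t_q=1/2 → seg 0, τ=1/2; S=1+-19/3·τ+0·τ²+23/24·τ³=-131/64

  seg 0: a=1 b=-19/3 c=0 d=23/24
  seg 1: a=-4 b=31/6 c=23/4 d=-23/12
S(1/2) = -131/64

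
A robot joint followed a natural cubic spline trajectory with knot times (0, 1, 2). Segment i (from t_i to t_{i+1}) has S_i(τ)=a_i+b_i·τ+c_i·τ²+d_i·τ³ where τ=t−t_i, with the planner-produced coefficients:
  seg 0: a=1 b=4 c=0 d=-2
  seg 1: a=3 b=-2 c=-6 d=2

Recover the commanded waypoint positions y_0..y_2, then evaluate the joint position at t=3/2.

y_0 = S_0(0) = a_0 = 1
y_1 = S_1(0) = a_1 = 3
y_2 = S_1(1) = -3
t_q=3/2 is in segment 1 (τ=1/2); S_1(τ)=3/4

y_0=1 y_1=3 y_2=-3
S(3/2) = 3/4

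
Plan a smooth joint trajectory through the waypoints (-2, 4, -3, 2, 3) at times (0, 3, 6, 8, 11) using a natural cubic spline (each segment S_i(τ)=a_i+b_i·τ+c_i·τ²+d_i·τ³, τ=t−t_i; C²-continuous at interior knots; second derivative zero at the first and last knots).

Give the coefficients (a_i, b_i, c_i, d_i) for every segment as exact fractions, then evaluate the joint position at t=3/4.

  seg 0: a=-2 b=641/177 c=0 d=-287/1593
  seg 1: a=4 b=-220/177 c=-287/177 d=668/1593
  seg 2: a=-3 b=62/177 c=127/59 d=-763/1416
  seg 3: a=2 b=883/354 c=-255/236 d=85/708
S(3/4) = 2417/3776

Δ: Δ0=2, Δ1=-7/3, Δ2=5/2, Δ3=1/3
row 1: diag=12, rhs=-26; c'=1/4, d'=-13/6
row 2: denom=10−3·1/4=37/4; d'=(29−3·-13/6)/(37/4)=142/37
row 3: denom=10−2·8/37=354/37; d'=(-13−2·142/37)/(354/37)=-255/118
back: M3=-255/118
back: M2=142/37−8/37·-255/118=254/59
back: M1=-13/6−1/4·254/59=-574/177
M: M0=0, M1=-574/177, M2=254/59, M3=-255/118, M4=0
seg 0: a=-2, c=M0/2=0, d=(M1−M0)/(6·3)=-287/1593, b=Δ0−h0·(2M0+M1)/6=641/177
seg 1: a=4, c=M1/2=-287/177, d=(M2−M1)/(6·3)=668/1593, b=Δ1−h1·(2M1+M2)/6=-220/177
seg 2: a=-3, c=M2/2=127/59, d=(M3−M2)/(6·2)=-763/1416, b=Δ2−h2·(2M2+M3)/6=62/177
seg 3: a=2, c=M3/2=-255/236, d=(M4−M3)/(6·3)=85/708, b=Δ3−h3·(2M3+M4)/6=883/354
t_q=3/4 → seg 0, τ=3/4; S=-2+641/177·τ+0·τ²+-287/1593·τ³=2417/3776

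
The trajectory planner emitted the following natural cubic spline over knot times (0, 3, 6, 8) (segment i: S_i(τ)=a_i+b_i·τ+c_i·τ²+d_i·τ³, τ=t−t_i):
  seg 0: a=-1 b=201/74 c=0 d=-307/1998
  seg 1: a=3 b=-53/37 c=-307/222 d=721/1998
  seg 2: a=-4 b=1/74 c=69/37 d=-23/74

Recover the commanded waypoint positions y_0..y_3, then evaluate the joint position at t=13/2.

y_0=-1 y_1=3 y_2=-4 y_3=1
S(13/2) = -2111/592

y_0 = S_0(0) = a_0 = -1
y_1 = S_1(0) = a_1 = 3
y_2 = S_2(0) = a_2 = -4
y_3 = S_2(2) = 1
t_q=13/2 is in segment 2 (τ=1/2); S_2(τ)=-2111/592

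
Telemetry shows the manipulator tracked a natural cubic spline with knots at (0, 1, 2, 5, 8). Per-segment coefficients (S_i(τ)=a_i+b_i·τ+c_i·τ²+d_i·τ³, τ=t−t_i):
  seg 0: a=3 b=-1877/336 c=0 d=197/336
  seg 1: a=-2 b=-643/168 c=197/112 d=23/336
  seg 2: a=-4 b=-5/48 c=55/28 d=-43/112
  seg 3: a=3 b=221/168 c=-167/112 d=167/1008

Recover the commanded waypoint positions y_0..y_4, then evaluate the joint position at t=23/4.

y_0=3 y_1=-2 y_2=-4 y_3=3 y_4=-2
S(23/4) = 3295/1024

y_0 = S_0(0) = a_0 = 3
y_1 = S_1(0) = a_1 = -2
y_2 = S_2(0) = a_2 = -4
y_3 = S_3(0) = a_3 = 3
y_4 = S_3(3) = -2
t_q=23/4 is in segment 3 (τ=3/4); S_3(τ)=3295/1024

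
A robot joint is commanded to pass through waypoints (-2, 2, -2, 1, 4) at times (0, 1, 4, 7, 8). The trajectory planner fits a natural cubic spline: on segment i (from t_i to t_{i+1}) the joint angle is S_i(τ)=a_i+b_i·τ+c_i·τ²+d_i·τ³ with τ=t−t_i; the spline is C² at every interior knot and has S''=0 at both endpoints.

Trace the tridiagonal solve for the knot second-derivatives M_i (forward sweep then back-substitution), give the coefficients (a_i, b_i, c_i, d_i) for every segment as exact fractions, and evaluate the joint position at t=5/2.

Δ: Δ0=4, Δ1=-4/3, Δ2=1, Δ3=3
row 1: diag=8, rhs=-32; c'=3/8, d'=-4
row 2: denom=12−3·3/8=87/8; d'=(14−3·-4)/(87/8)=208/87
row 3: denom=8−3·8/29=208/29; d'=(12−3·208/87)/(208/29)=35/52
back: M3=35/52
back: M2=208/87−8/29·35/52=86/39
back: M1=-4−3/8·86/39=-251/52
M: M0=0, M1=-251/52, M2=86/39, M3=35/52, M4=0
seg 0: a=-2, c=M0/2=0, d=(M1−M0)/(6·1)=-251/312, b=Δ0−h0·(2M0+M1)/6=1499/312
seg 1: a=2, c=M1/2=-251/104, d=(M2−M1)/(6·3)=1097/2808, b=Δ1−h1·(2M1+M2)/6=373/156
seg 2: a=-2, c=M2/2=43/39, d=(M3−M2)/(6·3)=-239/2808, b=Δ2−h2·(2M2+M3)/6=-37/24
seg 3: a=1, c=M3/2=35/104, d=(M4−M3)/(6·1)=-35/312, b=Δ3−h3·(2M3+M4)/6=433/156
t_q=5/2 → seg 1, τ=3/2; S=2+373/156·τ+-251/104·τ²+1097/2808·τ³=1227/832

  seg 0: a=-2 b=1499/312 c=0 d=-251/312
  seg 1: a=2 b=373/156 c=-251/104 d=1097/2808
  seg 2: a=-2 b=-37/24 c=43/39 d=-239/2808
  seg 3: a=1 b=433/156 c=35/104 d=-35/312
S(5/2) = 1227/832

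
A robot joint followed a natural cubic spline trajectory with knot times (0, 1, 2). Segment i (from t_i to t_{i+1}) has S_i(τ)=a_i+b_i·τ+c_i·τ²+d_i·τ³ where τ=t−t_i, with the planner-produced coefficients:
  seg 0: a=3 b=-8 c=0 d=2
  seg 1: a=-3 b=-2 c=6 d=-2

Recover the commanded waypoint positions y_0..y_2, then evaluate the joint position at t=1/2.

y_0 = S_0(0) = a_0 = 3
y_1 = S_1(0) = a_1 = -3
y_2 = S_1(1) = -1
t_q=1/2 is in segment 0 (τ=1/2); S_0(τ)=-3/4

y_0=3 y_1=-3 y_2=-1
S(1/2) = -3/4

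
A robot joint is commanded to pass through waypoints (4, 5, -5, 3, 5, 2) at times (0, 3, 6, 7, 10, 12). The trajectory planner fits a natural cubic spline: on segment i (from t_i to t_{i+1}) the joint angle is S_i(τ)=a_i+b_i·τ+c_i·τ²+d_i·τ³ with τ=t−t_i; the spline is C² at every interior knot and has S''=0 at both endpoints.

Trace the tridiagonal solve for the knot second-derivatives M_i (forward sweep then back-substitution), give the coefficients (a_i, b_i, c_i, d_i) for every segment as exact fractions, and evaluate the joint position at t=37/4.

  seg 0: a=4 b=10667/4038 c=0 d=-3107/12114
  seg 1: a=5 b=-8648/2019 c=-3107/1346 d=31799/36342
  seg 2: a=-5 b=22175/4038 c=11239/2019 d=-12349/4038
  seg 3: a=3 b=5014/673 c=-14569/4038 d=16315/36342
  seg 4: a=5 b=-2795/1346 c=291/673 d=-97/1346
S(37/4) = 569517/86144

Δ: Δ0=1/3, Δ1=-10/3, Δ2=8, Δ3=2/3, Δ4=-3/2
row 1: diag=12, rhs=-22; c'=1/4, d'=-11/6
row 2: denom=8−3·1/4=29/4; d'=(68−3·-11/6)/(29/4)=294/29
row 3: denom=8−1·4/29=228/29; d'=(-44−1·294/29)/(228/29)=-785/114
row 4: denom=10−3·29/76=673/76; d'=(-13−3·-785/114)/(673/76)=582/673
back: M4=582/673
back: M3=-785/114−29/76·582/673=-14569/2019
back: M2=294/29−4/29·-14569/2019=22478/2019
back: M1=-11/6−1/4·22478/2019=-3107/673
M: M0=0, M1=-3107/673, M2=22478/2019, M3=-14569/2019, M4=582/673, M5=0
seg 0: a=4, c=M0/2=0, d=(M1−M0)/(6·3)=-3107/12114, b=Δ0−h0·(2M0+M1)/6=10667/4038
seg 1: a=5, c=M1/2=-3107/1346, d=(M2−M1)/(6·3)=31799/36342, b=Δ1−h1·(2M1+M2)/6=-8648/2019
seg 2: a=-5, c=M2/2=11239/2019, d=(M3−M2)/(6·1)=-12349/4038, b=Δ2−h2·(2M2+M3)/6=22175/4038
seg 3: a=3, c=M3/2=-14569/4038, d=(M4−M3)/(6·3)=16315/36342, b=Δ3−h3·(2M3+M4)/6=5014/673
seg 4: a=5, c=M4/2=291/673, d=(M5−M4)/(6·2)=-97/1346, b=Δ4−h4·(2M4+M5)/6=-2795/1346
t_q=37/4 → seg 3, τ=9/4; S=3+5014/673·τ+-14569/4038·τ²+16315/36342·τ³=569517/86144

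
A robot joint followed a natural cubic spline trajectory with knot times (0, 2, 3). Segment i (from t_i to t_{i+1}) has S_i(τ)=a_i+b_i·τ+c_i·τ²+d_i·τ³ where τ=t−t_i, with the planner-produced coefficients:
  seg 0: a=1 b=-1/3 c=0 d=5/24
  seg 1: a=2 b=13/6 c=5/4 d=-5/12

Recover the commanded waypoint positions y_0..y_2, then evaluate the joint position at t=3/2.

y_0=1 y_1=2 y_2=5
S(3/2) = 77/64

y_0 = S_0(0) = a_0 = 1
y_1 = S_1(0) = a_1 = 2
y_2 = S_1(1) = 5
t_q=3/2 is in segment 0 (τ=3/2); S_0(τ)=77/64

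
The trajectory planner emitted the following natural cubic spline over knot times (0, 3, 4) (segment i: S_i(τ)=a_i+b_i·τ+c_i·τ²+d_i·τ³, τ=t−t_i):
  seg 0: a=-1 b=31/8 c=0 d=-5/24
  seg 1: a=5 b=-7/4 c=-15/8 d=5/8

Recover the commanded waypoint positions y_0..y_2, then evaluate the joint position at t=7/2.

y_0 = S_0(0) = a_0 = -1
y_1 = S_1(0) = a_1 = 5
y_2 = S_1(1) = 2
t_q=7/2 is in segment 1 (τ=1/2); S_1(τ)=239/64

y_0=-1 y_1=5 y_2=2
S(7/2) = 239/64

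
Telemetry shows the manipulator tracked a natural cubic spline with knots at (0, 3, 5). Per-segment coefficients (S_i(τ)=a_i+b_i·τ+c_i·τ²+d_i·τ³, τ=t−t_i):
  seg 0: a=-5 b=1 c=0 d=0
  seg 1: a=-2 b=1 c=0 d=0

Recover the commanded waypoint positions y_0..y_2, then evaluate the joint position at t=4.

y_0 = S_0(0) = a_0 = -5
y_1 = S_1(0) = a_1 = -2
y_2 = S_1(2) = 0
t_q=4 is in segment 1 (τ=1); S_1(τ)=-1

y_0=-5 y_1=-2 y_2=0
S(4) = -1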